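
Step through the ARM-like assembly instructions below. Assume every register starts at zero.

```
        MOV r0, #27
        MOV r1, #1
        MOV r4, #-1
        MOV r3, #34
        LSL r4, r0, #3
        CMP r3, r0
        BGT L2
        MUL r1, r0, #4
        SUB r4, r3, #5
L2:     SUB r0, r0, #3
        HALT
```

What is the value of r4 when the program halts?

216

after MOV r0, #27: r0=27
after MOV r1, #1: r1=1
after MOV r4, #-1: r4=-1
after MOV r3, #34: r3=34
after LSL r4, r0, #3: r4=27<<3=216
CMP r3, r0  (cmp 34,27)
BGT L2: taken
after SUB r0, r0, #3: r0=27-3=24
halt.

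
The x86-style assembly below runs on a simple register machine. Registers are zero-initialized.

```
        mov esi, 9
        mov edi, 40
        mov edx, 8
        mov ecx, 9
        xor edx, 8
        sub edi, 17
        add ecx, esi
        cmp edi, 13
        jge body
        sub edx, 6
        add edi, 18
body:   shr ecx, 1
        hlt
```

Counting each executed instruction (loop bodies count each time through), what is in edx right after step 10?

esi=9
edi=40
edx=8
ecx=9
edx=8^8=0
edi=40-17=23
ecx=9+9=18
cmp edi, 13  (cmp 23,13)
jge body: taken
ecx=18>>1=9
After step 10: edx = 0.

0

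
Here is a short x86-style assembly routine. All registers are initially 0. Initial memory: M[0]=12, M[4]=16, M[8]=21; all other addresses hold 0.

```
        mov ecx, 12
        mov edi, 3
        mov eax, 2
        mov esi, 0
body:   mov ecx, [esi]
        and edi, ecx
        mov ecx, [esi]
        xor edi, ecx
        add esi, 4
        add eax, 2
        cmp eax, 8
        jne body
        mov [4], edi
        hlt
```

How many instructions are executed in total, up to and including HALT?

30

after mov ecx, 12: ecx=12
after mov edi, 3: edi=3
after mov eax, 2: eax=2
after mov esi, 0: esi=0
after mov ecx, [esi]: ecx=M[0]=12
after and edi, ecx: edi=3&12=0
after mov ecx, [esi]: ecx=M[0]=12
after xor edi, ecx: edi=0^12=12
after add esi, 4: esi=0+4=4
after add eax, 2: eax=2+2=4
cmp eax, 8  (cmp 4,8)
jne body: taken
after mov ecx, [esi]: ecx=M[4]=16
after and edi, ecx: edi=12&16=0
after mov ecx, [esi]: ecx=M[4]=16
after xor edi, ecx: edi=0^16=16
after add esi, 4: esi=4+4=8
after add eax, 2: eax=4+2=6
cmp eax, 8  (cmp 6,8)
jne body: taken
after mov ecx, [esi]: ecx=M[8]=21
after and edi, ecx: edi=16&21=16
after mov ecx, [esi]: ecx=M[8]=21
after xor edi, ecx: edi=16^21=5
after add esi, 4: esi=8+4=12
after add eax, 2: eax=6+2=8
cmp eax, 8  (cmp 8,8)
jne body: not taken
mov [4], edi → M[4]=5
halt.
Total executed instructions: 30.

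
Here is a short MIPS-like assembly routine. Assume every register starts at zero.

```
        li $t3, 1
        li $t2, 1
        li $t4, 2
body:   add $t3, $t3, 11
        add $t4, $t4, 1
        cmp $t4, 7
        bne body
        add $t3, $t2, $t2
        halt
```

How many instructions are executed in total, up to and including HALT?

25

$t3=1
$t2=1
$t4=2
$t3=1+11=12
$t4=2+1=3
cmp $t4, 7  (cmp 3,7)
bne body: taken
$t3=12+11=23
$t4=3+1=4
cmp $t4, 7  (cmp 4,7)
bne body: taken
$t3=23+11=34
$t4=4+1=5
cmp $t4, 7  (cmp 5,7)
bne body: taken
$t3=34+11=45
$t4=5+1=6
cmp $t4, 7  (cmp 6,7)
bne body: taken
$t3=45+11=56
$t4=6+1=7
cmp $t4, 7  (cmp 7,7)
bne body: not taken
$t3=1+1=2
halt.
Total executed instructions: 25.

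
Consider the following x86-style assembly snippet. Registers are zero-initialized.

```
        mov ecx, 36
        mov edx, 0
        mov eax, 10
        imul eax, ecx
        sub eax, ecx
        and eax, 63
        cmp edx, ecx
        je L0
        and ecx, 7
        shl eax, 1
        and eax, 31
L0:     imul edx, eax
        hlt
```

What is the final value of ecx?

ecx=36
edx=0
eax=10
eax=10*36=360
eax=360-36=324
eax=324&63=4
cmp edx, ecx  (cmp 0,36)
je L0: not taken
ecx=36&7=4
eax=4<<1=8
eax=8&31=8
edx=0*8=0
halt.

4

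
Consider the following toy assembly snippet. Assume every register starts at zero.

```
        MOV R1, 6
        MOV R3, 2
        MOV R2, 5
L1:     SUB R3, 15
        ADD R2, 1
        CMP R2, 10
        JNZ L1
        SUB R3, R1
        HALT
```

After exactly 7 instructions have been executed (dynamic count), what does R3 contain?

after MOV R1, 6: R1=6
after MOV R3, 2: R3=2
after MOV R2, 5: R2=5
after SUB R3, 15: R3=2-15=-13
after ADD R2, 1: R2=5+1=6
CMP R2, 10  (cmp 6,10)
JNZ L1: taken
After step 7: R3 = -13.

-13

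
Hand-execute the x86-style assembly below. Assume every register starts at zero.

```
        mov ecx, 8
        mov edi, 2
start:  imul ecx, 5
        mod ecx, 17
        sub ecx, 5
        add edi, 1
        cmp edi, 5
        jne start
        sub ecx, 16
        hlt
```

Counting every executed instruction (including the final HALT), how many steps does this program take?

ecx=8
edi=2
ecx=8*5=40
ecx=40%17=6
ecx=6-5=1
edi=2+1=3
cmp edi, 5  (cmp 3,5)
jne start: taken
ecx=1*5=5
ecx=5%17=5
ecx=5-5=0
edi=3+1=4
cmp edi, 5  (cmp 4,5)
jne start: taken
ecx=0*5=0
ecx=0%17=0
ecx=0-5=-5
edi=4+1=5
cmp edi, 5  (cmp 5,5)
jne start: not taken
ecx=(-5)-16=-21
halt.
Total executed instructions: 22.

22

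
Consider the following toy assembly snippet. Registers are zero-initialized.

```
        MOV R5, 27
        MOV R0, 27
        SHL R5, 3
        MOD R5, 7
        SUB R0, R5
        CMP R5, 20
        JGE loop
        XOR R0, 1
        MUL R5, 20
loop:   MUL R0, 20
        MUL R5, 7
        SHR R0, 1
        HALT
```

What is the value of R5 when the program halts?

840

R5=27
R0=27
R5=27<<3=216
R5=216%7=6
R0=27-6=21
CMP R5, 20  (cmp 6,20)
JGE loop: not taken
R0=21^1=20
R5=6*20=120
R0=20*20=400
R5=120*7=840
R0=400>>1=200
halt.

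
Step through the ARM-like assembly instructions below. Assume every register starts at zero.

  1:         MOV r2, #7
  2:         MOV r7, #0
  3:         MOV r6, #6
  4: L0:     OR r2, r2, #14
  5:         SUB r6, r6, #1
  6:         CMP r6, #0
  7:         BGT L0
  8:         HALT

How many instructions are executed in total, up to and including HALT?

r2=7
r7=0
r6=6
r2=7|14=15
r6=6-1=5
CMP r6, #0  (cmp 5,0)
BGT L0: taken
r2=15|14=15
r6=5-1=4
CMP r6, #0  (cmp 4,0)
BGT L0: taken
r2=15|14=15
r6=4-1=3
CMP r6, #0  (cmp 3,0)
BGT L0: taken
r2=15|14=15
r6=3-1=2
CMP r6, #0  (cmp 2,0)
BGT L0: taken
r2=15|14=15
r6=2-1=1
CMP r6, #0  (cmp 1,0)
BGT L0: taken
r2=15|14=15
r6=1-1=0
CMP r6, #0  (cmp 0,0)
BGT L0: not taken
halt.
Total executed instructions: 28.

28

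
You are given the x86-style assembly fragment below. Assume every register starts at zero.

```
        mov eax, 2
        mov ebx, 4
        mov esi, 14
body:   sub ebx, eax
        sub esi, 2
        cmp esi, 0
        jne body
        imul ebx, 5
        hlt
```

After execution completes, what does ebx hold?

-50

mov eax, 2 → eax=2
mov ebx, 4 → ebx=4
mov esi, 14 → esi=14
sub ebx, eax → ebx=4-2=2
sub esi, 2 → esi=14-2=12
cmp esi, 0  (cmp 12,0)
jne body: taken
sub ebx, eax → ebx=2-2=0
sub esi, 2 → esi=12-2=10
cmp esi, 0  (cmp 10,0)
jne body: taken
sub ebx, eax → ebx=0-2=-2
sub esi, 2 → esi=10-2=8
cmp esi, 0  (cmp 8,0)
jne body: taken
sub ebx, eax → ebx=(-2)-2=-4
sub esi, 2 → esi=8-2=6
cmp esi, 0  (cmp 6,0)
jne body: taken
sub ebx, eax → ebx=(-4)-2=-6
sub esi, 2 → esi=6-2=4
cmp esi, 0  (cmp 4,0)
jne body: taken
sub ebx, eax → ebx=(-6)-2=-8
sub esi, 2 → esi=4-2=2
cmp esi, 0  (cmp 2,0)
jne body: taken
sub ebx, eax → ebx=(-8)-2=-10
sub esi, 2 → esi=2-2=0
cmp esi, 0  (cmp 0,0)
jne body: not taken
imul ebx, 5 → ebx=(-10)*5=-50
halt.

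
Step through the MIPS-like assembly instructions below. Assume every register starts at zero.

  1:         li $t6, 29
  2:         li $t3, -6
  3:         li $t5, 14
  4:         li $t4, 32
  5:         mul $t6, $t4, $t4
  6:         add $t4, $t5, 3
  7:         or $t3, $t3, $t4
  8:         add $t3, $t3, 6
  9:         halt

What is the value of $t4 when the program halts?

17

after li $t6, 29: $t6=29
after li $t3, -6: $t3=-6
after li $t5, 14: $t5=14
after li $t4, 32: $t4=32
after mul $t6, $t4, $t4: $t6=32*32=1024
after add $t4, $t5, 3: $t4=14+3=17
after or $t3, $t3, $t4: $t3=(-6)|17=-5
after add $t3, $t3, 6: $t3=(-5)+6=1
halt.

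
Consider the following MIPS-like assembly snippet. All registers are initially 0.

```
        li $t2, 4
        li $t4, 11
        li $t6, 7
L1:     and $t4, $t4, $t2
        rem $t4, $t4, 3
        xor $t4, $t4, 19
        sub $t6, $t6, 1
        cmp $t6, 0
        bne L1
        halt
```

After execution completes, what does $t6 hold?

0

li $t2, 4 → $t2=4
li $t4, 11 → $t4=11
li $t6, 7 → $t6=7
and $t4, $t4, $t2 → $t4=11&4=0
rem $t4, $t4, 3 → $t4=0%3=0
xor $t4, $t4, 19 → $t4=0^19=19
sub $t6, $t6, 1 → $t6=7-1=6
cmp $t6, 0  (cmp 6,0)
bne L1: taken
and $t4, $t4, $t2 → $t4=19&4=0
rem $t4, $t4, 3 → $t4=0%3=0
xor $t4, $t4, 19 → $t4=0^19=19
sub $t6, $t6, 1 → $t6=6-1=5
cmp $t6, 0  (cmp 5,0)
bne L1: taken
and $t4, $t4, $t2 → $t4=19&4=0
rem $t4, $t4, 3 → $t4=0%3=0
xor $t4, $t4, 19 → $t4=0^19=19
sub $t6, $t6, 1 → $t6=5-1=4
cmp $t6, 0  (cmp 4,0)
bne L1: taken
and $t4, $t4, $t2 → $t4=19&4=0
rem $t4, $t4, 3 → $t4=0%3=0
xor $t4, $t4, 19 → $t4=0^19=19
sub $t6, $t6, 1 → $t6=4-1=3
cmp $t6, 0  (cmp 3,0)
bne L1: taken
and $t4, $t4, $t2 → $t4=19&4=0
rem $t4, $t4, 3 → $t4=0%3=0
xor $t4, $t4, 19 → $t4=0^19=19
sub $t6, $t6, 1 → $t6=3-1=2
cmp $t6, 0  (cmp 2,0)
bne L1: taken
and $t4, $t4, $t2 → $t4=19&4=0
rem $t4, $t4, 3 → $t4=0%3=0
xor $t4, $t4, 19 → $t4=0^19=19
sub $t6, $t6, 1 → $t6=2-1=1
cmp $t6, 0  (cmp 1,0)
bne L1: taken
and $t4, $t4, $t2 → $t4=19&4=0
rem $t4, $t4, 3 → $t4=0%3=0
xor $t4, $t4, 19 → $t4=0^19=19
sub $t6, $t6, 1 → $t6=1-1=0
cmp $t6, 0  (cmp 0,0)
bne L1: not taken
halt.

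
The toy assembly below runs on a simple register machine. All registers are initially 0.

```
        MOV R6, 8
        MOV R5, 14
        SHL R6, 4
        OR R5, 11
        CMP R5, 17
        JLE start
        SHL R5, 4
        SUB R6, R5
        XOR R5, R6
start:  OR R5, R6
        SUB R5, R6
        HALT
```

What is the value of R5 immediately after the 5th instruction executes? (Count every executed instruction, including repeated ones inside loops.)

15

R6=8
R5=14
R6=8<<4=128
R5=14|11=15
CMP R5, 17  (cmp 15,17)
After step 5: R5 = 15.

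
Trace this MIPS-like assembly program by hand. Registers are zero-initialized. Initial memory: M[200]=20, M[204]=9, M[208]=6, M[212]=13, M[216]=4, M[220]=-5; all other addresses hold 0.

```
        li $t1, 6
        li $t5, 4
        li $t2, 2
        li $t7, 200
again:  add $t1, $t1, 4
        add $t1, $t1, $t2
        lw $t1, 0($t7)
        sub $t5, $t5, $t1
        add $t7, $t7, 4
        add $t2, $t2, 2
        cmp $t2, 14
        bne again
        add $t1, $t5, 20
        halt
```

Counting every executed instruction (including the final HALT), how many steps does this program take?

li $t1, 6 → $t1=6
li $t5, 4 → $t5=4
li $t2, 2 → $t2=2
li $t7, 200 → $t7=200
add $t1, $t1, 4 → $t1=6+4=10
add $t1, $t1, $t2 → $t1=10+2=12
lw $t1, 0($t7) → $t1=M[200]=20
sub $t5, $t5, $t1 → $t5=4-20=-16
add $t7, $t7, 4 → $t7=200+4=204
add $t2, $t2, 2 → $t2=2+2=4
cmp $t2, 14  (cmp 4,14)
bne again: taken
add $t1, $t1, 4 → $t1=20+4=24
add $t1, $t1, $t2 → $t1=24+4=28
lw $t1, 0($t7) → $t1=M[204]=9
sub $t5, $t5, $t1 → $t5=(-16)-9=-25
add $t7, $t7, 4 → $t7=204+4=208
add $t2, $t2, 2 → $t2=4+2=6
cmp $t2, 14  (cmp 6,14)
bne again: taken
add $t1, $t1, 4 → $t1=9+4=13
add $t1, $t1, $t2 → $t1=13+6=19
lw $t1, 0($t7) → $t1=M[208]=6
sub $t5, $t5, $t1 → $t5=(-25)-6=-31
add $t7, $t7, 4 → $t7=208+4=212
add $t2, $t2, 2 → $t2=6+2=8
cmp $t2, 14  (cmp 8,14)
bne again: taken
add $t1, $t1, 4 → $t1=6+4=10
add $t1, $t1, $t2 → $t1=10+8=18
lw $t1, 0($t7) → $t1=M[212]=13
sub $t5, $t5, $t1 → $t5=(-31)-13=-44
add $t7, $t7, 4 → $t7=212+4=216
add $t2, $t2, 2 → $t2=8+2=10
cmp $t2, 14  (cmp 10,14)
bne again: taken
add $t1, $t1, 4 → $t1=13+4=17
add $t1, $t1, $t2 → $t1=17+10=27
lw $t1, 0($t7) → $t1=M[216]=4
sub $t5, $t5, $t1 → $t5=(-44)-4=-48
add $t7, $t7, 4 → $t7=216+4=220
add $t2, $t2, 2 → $t2=10+2=12
cmp $t2, 14  (cmp 12,14)
bne again: taken
add $t1, $t1, 4 → $t1=4+4=8
add $t1, $t1, $t2 → $t1=8+12=20
lw $t1, 0($t7) → $t1=M[220]=-5
sub $t5, $t5, $t1 → $t5=(-48)-(-5)=-43
add $t7, $t7, 4 → $t7=220+4=224
add $t2, $t2, 2 → $t2=12+2=14
cmp $t2, 14  (cmp 14,14)
bne again: not taken
add $t1, $t5, 20 → $t1=(-43)+20=-23
halt.
Total executed instructions: 54.

54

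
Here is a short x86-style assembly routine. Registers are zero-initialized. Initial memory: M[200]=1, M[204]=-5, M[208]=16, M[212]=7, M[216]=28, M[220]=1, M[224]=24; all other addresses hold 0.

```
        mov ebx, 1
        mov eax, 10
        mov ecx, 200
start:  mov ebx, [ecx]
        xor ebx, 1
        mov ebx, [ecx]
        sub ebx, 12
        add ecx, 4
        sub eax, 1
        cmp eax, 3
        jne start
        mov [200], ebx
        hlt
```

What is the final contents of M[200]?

12

after mov ebx, 1: ebx=1
after mov eax, 10: eax=10
after mov ecx, 200: ecx=200
after mov ebx, [ecx]: ebx=M[200]=1
after xor ebx, 1: ebx=1^1=0
after mov ebx, [ecx]: ebx=M[200]=1
after sub ebx, 12: ebx=1-12=-11
after add ecx, 4: ecx=200+4=204
after sub eax, 1: eax=10-1=9
cmp eax, 3  (cmp 9,3)
jne start: taken
after mov ebx, [ecx]: ebx=M[204]=-5
after xor ebx, 1: ebx=(-5)^1=-6
after mov ebx, [ecx]: ebx=M[204]=-5
after sub ebx, 12: ebx=(-5)-12=-17
after add ecx, 4: ecx=204+4=208
after sub eax, 1: eax=9-1=8
cmp eax, 3  (cmp 8,3)
jne start: taken
after mov ebx, [ecx]: ebx=M[208]=16
after xor ebx, 1: ebx=16^1=17
after mov ebx, [ecx]: ebx=M[208]=16
after sub ebx, 12: ebx=16-12=4
after add ecx, 4: ecx=208+4=212
after sub eax, 1: eax=8-1=7
cmp eax, 3  (cmp 7,3)
jne start: taken
after mov ebx, [ecx]: ebx=M[212]=7
after xor ebx, 1: ebx=7^1=6
after mov ebx, [ecx]: ebx=M[212]=7
after sub ebx, 12: ebx=7-12=-5
after add ecx, 4: ecx=212+4=216
after sub eax, 1: eax=7-1=6
cmp eax, 3  (cmp 6,3)
jne start: taken
after mov ebx, [ecx]: ebx=M[216]=28
after xor ebx, 1: ebx=28^1=29
after mov ebx, [ecx]: ebx=M[216]=28
after sub ebx, 12: ebx=28-12=16
after add ecx, 4: ecx=216+4=220
after sub eax, 1: eax=6-1=5
cmp eax, 3  (cmp 5,3)
jne start: taken
after mov ebx, [ecx]: ebx=M[220]=1
after xor ebx, 1: ebx=1^1=0
after mov ebx, [ecx]: ebx=M[220]=1
after sub ebx, 12: ebx=1-12=-11
after add ecx, 4: ecx=220+4=224
after sub eax, 1: eax=5-1=4
cmp eax, 3  (cmp 4,3)
jne start: taken
after mov ebx, [ecx]: ebx=M[224]=24
after xor ebx, 1: ebx=24^1=25
after mov ebx, [ecx]: ebx=M[224]=24
after sub ebx, 12: ebx=24-12=12
after add ecx, 4: ecx=224+4=228
after sub eax, 1: eax=4-1=3
cmp eax, 3  (cmp 3,3)
jne start: not taken
mov [200], ebx → M[200]=12
halt.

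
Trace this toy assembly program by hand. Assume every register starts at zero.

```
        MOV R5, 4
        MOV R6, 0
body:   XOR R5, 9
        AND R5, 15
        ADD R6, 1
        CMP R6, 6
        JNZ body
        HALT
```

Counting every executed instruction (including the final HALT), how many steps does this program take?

33

R5=4
R6=0
R5=4^9=13
R5=13&15=13
R6=0+1=1
CMP R6, 6  (cmp 1,6)
JNZ body: taken
R5=13^9=4
R5=4&15=4
R6=1+1=2
CMP R6, 6  (cmp 2,6)
JNZ body: taken
R5=4^9=13
R5=13&15=13
R6=2+1=3
CMP R6, 6  (cmp 3,6)
JNZ body: taken
R5=13^9=4
R5=4&15=4
R6=3+1=4
CMP R6, 6  (cmp 4,6)
JNZ body: taken
R5=4^9=13
R5=13&15=13
R6=4+1=5
CMP R6, 6  (cmp 5,6)
JNZ body: taken
R5=13^9=4
R5=4&15=4
R6=5+1=6
CMP R6, 6  (cmp 6,6)
JNZ body: not taken
halt.
Total executed instructions: 33.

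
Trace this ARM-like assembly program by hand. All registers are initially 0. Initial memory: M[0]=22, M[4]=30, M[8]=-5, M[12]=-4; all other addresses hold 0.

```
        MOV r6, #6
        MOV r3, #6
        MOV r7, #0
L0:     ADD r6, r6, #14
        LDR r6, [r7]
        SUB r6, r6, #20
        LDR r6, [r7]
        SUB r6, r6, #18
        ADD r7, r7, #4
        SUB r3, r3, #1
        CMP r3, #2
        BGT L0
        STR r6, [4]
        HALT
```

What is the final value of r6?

after MOV r6, #6: r6=6
after MOV r3, #6: r3=6
after MOV r7, #0: r7=0
after ADD r6, r6, #14: r6=6+14=20
after LDR r6, [r7]: r6=M[0]=22
after SUB r6, r6, #20: r6=22-20=2
after LDR r6, [r7]: r6=M[0]=22
after SUB r6, r6, #18: r6=22-18=4
after ADD r7, r7, #4: r7=0+4=4
after SUB r3, r3, #1: r3=6-1=5
CMP r3, #2  (cmp 5,2)
BGT L0: taken
after ADD r6, r6, #14: r6=4+14=18
after LDR r6, [r7]: r6=M[4]=30
after SUB r6, r6, #20: r6=30-20=10
after LDR r6, [r7]: r6=M[4]=30
after SUB r6, r6, #18: r6=30-18=12
after ADD r7, r7, #4: r7=4+4=8
after SUB r3, r3, #1: r3=5-1=4
CMP r3, #2  (cmp 4,2)
BGT L0: taken
after ADD r6, r6, #14: r6=12+14=26
after LDR r6, [r7]: r6=M[8]=-5
after SUB r6, r6, #20: r6=(-5)-20=-25
after LDR r6, [r7]: r6=M[8]=-5
after SUB r6, r6, #18: r6=(-5)-18=-23
after ADD r7, r7, #4: r7=8+4=12
after SUB r3, r3, #1: r3=4-1=3
CMP r3, #2  (cmp 3,2)
BGT L0: taken
after ADD r6, r6, #14: r6=(-23)+14=-9
after LDR r6, [r7]: r6=M[12]=-4
after SUB r6, r6, #20: r6=(-4)-20=-24
after LDR r6, [r7]: r6=M[12]=-4
after SUB r6, r6, #18: r6=(-4)-18=-22
after ADD r7, r7, #4: r7=12+4=16
after SUB r3, r3, #1: r3=3-1=2
CMP r3, #2  (cmp 2,2)
BGT L0: not taken
STR r6, [4] → M[4]=-22
halt.

-22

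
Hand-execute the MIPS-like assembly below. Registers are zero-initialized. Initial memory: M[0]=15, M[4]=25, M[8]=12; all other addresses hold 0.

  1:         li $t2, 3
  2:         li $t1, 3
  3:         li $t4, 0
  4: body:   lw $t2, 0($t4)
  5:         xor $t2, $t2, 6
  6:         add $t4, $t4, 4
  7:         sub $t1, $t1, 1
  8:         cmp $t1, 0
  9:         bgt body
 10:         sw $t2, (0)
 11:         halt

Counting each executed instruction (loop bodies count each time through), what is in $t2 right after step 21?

$t2=3
$t1=3
$t4=0
$t2=M[0]=15
$t2=15^6=9
$t4=0+4=4
$t1=3-1=2
cmp $t1, 0  (cmp 2,0)
bgt body: taken
$t2=M[4]=25
$t2=25^6=31
$t4=4+4=8
$t1=2-1=1
cmp $t1, 0  (cmp 1,0)
bgt body: taken
$t2=M[8]=12
$t2=12^6=10
$t4=8+4=12
$t1=1-1=0
cmp $t1, 0  (cmp 0,0)
bgt body: not taken
After step 21: $t2 = 10.

10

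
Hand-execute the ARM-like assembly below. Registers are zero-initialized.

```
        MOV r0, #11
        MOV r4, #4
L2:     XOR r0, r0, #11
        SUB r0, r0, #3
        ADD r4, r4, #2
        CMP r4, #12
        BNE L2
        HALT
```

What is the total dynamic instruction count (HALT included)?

23

r0=11
r4=4
r0=11^11=0
r0=0-3=-3
r4=4+2=6
CMP r4, #12  (cmp 6,12)
BNE L2: taken
r0=(-3)^11=-10
r0=(-10)-3=-13
r4=6+2=8
CMP r4, #12  (cmp 8,12)
BNE L2: taken
r0=(-13)^11=-8
r0=(-8)-3=-11
r4=8+2=10
CMP r4, #12  (cmp 10,12)
BNE L2: taken
r0=(-11)^11=-2
r0=(-2)-3=-5
r4=10+2=12
CMP r4, #12  (cmp 12,12)
BNE L2: not taken
halt.
Total executed instructions: 23.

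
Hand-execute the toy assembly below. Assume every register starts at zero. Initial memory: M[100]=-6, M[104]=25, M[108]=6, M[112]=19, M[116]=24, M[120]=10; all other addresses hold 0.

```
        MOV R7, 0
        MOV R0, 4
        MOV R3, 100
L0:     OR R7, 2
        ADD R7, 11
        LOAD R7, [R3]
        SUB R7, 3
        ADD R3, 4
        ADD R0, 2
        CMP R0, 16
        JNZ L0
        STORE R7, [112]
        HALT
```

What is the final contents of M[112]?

7

R7=0
R0=4
R3=100
R7=0|2=2
R7=2+11=13
R7=M[100]=-6
R7=(-6)-3=-9
R3=100+4=104
R0=4+2=6
CMP R0, 16  (cmp 6,16)
JNZ L0: taken
R7=(-9)|2=-9
R7=(-9)+11=2
R7=M[104]=25
R7=25-3=22
R3=104+4=108
R0=6+2=8
CMP R0, 16  (cmp 8,16)
JNZ L0: taken
R7=22|2=22
R7=22+11=33
R7=M[108]=6
R7=6-3=3
R3=108+4=112
R0=8+2=10
CMP R0, 16  (cmp 10,16)
JNZ L0: taken
R7=3|2=3
R7=3+11=14
R7=M[112]=19
R7=19-3=16
R3=112+4=116
R0=10+2=12
CMP R0, 16  (cmp 12,16)
JNZ L0: taken
R7=16|2=18
R7=18+11=29
R7=M[116]=24
R7=24-3=21
R3=116+4=120
R0=12+2=14
CMP R0, 16  (cmp 14,16)
JNZ L0: taken
R7=21|2=23
R7=23+11=34
R7=M[120]=10
R7=10-3=7
R3=120+4=124
R0=14+2=16
CMP R0, 16  (cmp 16,16)
JNZ L0: not taken
STORE R7, [112] → M[112]=7
halt.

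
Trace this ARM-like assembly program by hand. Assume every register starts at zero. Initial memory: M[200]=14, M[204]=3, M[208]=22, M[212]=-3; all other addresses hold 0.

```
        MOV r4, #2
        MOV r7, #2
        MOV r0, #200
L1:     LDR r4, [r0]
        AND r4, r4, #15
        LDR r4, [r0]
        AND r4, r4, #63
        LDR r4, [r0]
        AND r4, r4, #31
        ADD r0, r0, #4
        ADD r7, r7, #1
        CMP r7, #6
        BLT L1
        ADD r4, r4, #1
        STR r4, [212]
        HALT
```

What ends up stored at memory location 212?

r4=2
r7=2
r0=200
r4=M[200]=14
r4=14&15=14
r4=M[200]=14
r4=14&63=14
r4=M[200]=14
r4=14&31=14
r0=200+4=204
r7=2+1=3
CMP r7, #6  (cmp 3,6)
BLT L1: taken
r4=M[204]=3
r4=3&15=3
r4=M[204]=3
r4=3&63=3
r4=M[204]=3
r4=3&31=3
r0=204+4=208
r7=3+1=4
CMP r7, #6  (cmp 4,6)
BLT L1: taken
r4=M[208]=22
r4=22&15=6
r4=M[208]=22
r4=22&63=22
r4=M[208]=22
r4=22&31=22
r0=208+4=212
r7=4+1=5
CMP r7, #6  (cmp 5,6)
BLT L1: taken
r4=M[212]=-3
r4=(-3)&15=13
r4=M[212]=-3
r4=(-3)&63=61
r4=M[212]=-3
r4=(-3)&31=29
r0=212+4=216
r7=5+1=6
CMP r7, #6  (cmp 6,6)
BLT L1: not taken
r4=29+1=30
STR r4, [212] → M[212]=30
halt.

30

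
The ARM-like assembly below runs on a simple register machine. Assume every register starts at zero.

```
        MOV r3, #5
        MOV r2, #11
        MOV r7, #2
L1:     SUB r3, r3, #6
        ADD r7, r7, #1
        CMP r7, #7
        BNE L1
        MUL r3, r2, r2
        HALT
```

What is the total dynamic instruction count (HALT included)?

MOV r3, #5 → r3=5
MOV r2, #11 → r2=11
MOV r7, #2 → r7=2
SUB r3, r3, #6 → r3=5-6=-1
ADD r7, r7, #1 → r7=2+1=3
CMP r7, #7  (cmp 3,7)
BNE L1: taken
SUB r3, r3, #6 → r3=(-1)-6=-7
ADD r7, r7, #1 → r7=3+1=4
CMP r7, #7  (cmp 4,7)
BNE L1: taken
SUB r3, r3, #6 → r3=(-7)-6=-13
ADD r7, r7, #1 → r7=4+1=5
CMP r7, #7  (cmp 5,7)
BNE L1: taken
SUB r3, r3, #6 → r3=(-13)-6=-19
ADD r7, r7, #1 → r7=5+1=6
CMP r7, #7  (cmp 6,7)
BNE L1: taken
SUB r3, r3, #6 → r3=(-19)-6=-25
ADD r7, r7, #1 → r7=6+1=7
CMP r7, #7  (cmp 7,7)
BNE L1: not taken
MUL r3, r2, r2 → r3=11*11=121
halt.
Total executed instructions: 25.

25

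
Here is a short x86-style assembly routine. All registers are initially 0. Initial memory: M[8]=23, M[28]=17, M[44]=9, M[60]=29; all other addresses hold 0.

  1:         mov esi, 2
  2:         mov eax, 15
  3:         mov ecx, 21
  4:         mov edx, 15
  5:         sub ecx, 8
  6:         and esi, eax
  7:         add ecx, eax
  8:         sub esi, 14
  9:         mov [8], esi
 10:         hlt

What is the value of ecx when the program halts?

mov esi, 2 → esi=2
mov eax, 15 → eax=15
mov ecx, 21 → ecx=21
mov edx, 15 → edx=15
sub ecx, 8 → ecx=21-8=13
and esi, eax → esi=2&15=2
add ecx, eax → ecx=13+15=28
sub esi, 14 → esi=2-14=-12
mov [8], esi → M[8]=-12
halt.

28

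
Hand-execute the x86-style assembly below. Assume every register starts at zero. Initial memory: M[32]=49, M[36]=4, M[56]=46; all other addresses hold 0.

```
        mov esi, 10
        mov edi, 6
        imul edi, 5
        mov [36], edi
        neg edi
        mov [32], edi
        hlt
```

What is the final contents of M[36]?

30

esi=10
edi=6
edi=6*5=30
mov [36], edi → M[36]=30
edi=-(30)=-30
mov [32], edi → M[32]=-30
halt.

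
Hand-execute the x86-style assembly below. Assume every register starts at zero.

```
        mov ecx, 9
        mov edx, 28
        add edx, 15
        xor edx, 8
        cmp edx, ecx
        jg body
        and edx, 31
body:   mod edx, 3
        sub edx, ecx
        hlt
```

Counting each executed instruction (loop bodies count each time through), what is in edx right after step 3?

ecx=9
edx=28
edx=28+15=43
After step 3: edx = 43.

43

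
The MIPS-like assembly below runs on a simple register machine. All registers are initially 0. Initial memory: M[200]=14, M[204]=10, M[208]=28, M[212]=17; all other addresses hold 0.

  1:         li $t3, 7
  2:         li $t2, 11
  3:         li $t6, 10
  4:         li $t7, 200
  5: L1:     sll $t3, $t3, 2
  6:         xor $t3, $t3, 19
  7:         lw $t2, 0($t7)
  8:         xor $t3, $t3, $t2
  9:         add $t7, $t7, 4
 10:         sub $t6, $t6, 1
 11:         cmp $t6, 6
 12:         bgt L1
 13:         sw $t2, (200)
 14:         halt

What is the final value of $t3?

$t3=7
$t2=11
$t6=10
$t7=200
$t3=7<<2=28
$t3=28^19=15
$t2=M[200]=14
$t3=15^14=1
$t7=200+4=204
$t6=10-1=9
cmp $t6, 6  (cmp 9,6)
bgt L1: taken
$t3=1<<2=4
$t3=4^19=23
$t2=M[204]=10
$t3=23^10=29
$t7=204+4=208
$t6=9-1=8
cmp $t6, 6  (cmp 8,6)
bgt L1: taken
$t3=29<<2=116
$t3=116^19=103
$t2=M[208]=28
$t3=103^28=123
$t7=208+4=212
$t6=8-1=7
cmp $t6, 6  (cmp 7,6)
bgt L1: taken
$t3=123<<2=492
$t3=492^19=511
$t2=M[212]=17
$t3=511^17=494
$t7=212+4=216
$t6=7-1=6
cmp $t6, 6  (cmp 6,6)
bgt L1: not taken
sw $t2, (200) → M[200]=17
halt.

494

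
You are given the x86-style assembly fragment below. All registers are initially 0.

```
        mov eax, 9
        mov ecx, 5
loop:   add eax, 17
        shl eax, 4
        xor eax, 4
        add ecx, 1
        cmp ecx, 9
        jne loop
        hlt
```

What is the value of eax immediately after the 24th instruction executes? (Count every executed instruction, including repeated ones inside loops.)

1795668

after mov eax, 9: eax=9
after mov ecx, 5: ecx=5
after add eax, 17: eax=9+17=26
after shl eax, 4: eax=26<<4=416
after xor eax, 4: eax=416^4=420
after add ecx, 1: ecx=5+1=6
cmp ecx, 9  (cmp 6,9)
jne loop: taken
after add eax, 17: eax=420+17=437
after shl eax, 4: eax=437<<4=6992
after xor eax, 4: eax=6992^4=6996
after add ecx, 1: ecx=6+1=7
cmp ecx, 9  (cmp 7,9)
jne loop: taken
after add eax, 17: eax=6996+17=7013
after shl eax, 4: eax=7013<<4=112208
after xor eax, 4: eax=112208^4=112212
after add ecx, 1: ecx=7+1=8
cmp ecx, 9  (cmp 8,9)
jne loop: taken
after add eax, 17: eax=112212+17=112229
after shl eax, 4: eax=112229<<4=1795664
after xor eax, 4: eax=1795664^4=1795668
after add ecx, 1: ecx=8+1=9
After step 24: eax = 1795668.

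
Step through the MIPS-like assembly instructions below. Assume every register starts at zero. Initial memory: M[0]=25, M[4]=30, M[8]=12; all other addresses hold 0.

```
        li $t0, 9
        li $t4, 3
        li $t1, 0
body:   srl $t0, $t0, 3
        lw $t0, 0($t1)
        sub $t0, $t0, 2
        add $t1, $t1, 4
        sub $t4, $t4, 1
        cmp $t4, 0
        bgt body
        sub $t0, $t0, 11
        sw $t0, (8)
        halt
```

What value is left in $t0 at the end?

li $t0, 9 → $t0=9
li $t4, 3 → $t4=3
li $t1, 0 → $t1=0
srl $t0, $t0, 3 → $t0=9>>3=1
lw $t0, 0($t1) → $t0=M[0]=25
sub $t0, $t0, 2 → $t0=25-2=23
add $t1, $t1, 4 → $t1=0+4=4
sub $t4, $t4, 1 → $t4=3-1=2
cmp $t4, 0  (cmp 2,0)
bgt body: taken
srl $t0, $t0, 3 → $t0=23>>3=2
lw $t0, 0($t1) → $t0=M[4]=30
sub $t0, $t0, 2 → $t0=30-2=28
add $t1, $t1, 4 → $t1=4+4=8
sub $t4, $t4, 1 → $t4=2-1=1
cmp $t4, 0  (cmp 1,0)
bgt body: taken
srl $t0, $t0, 3 → $t0=28>>3=3
lw $t0, 0($t1) → $t0=M[8]=12
sub $t0, $t0, 2 → $t0=12-2=10
add $t1, $t1, 4 → $t1=8+4=12
sub $t4, $t4, 1 → $t4=1-1=0
cmp $t4, 0  (cmp 0,0)
bgt body: not taken
sub $t0, $t0, 11 → $t0=10-11=-1
sw $t0, (8) → M[8]=-1
halt.

-1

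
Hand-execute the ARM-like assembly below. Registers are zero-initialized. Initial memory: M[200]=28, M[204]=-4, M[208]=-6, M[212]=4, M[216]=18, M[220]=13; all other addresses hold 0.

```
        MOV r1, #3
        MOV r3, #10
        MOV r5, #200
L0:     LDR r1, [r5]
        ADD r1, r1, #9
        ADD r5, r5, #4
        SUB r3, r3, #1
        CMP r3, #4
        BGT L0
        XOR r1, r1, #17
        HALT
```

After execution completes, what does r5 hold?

224

r1=3
r3=10
r5=200
r1=M[200]=28
r1=28+9=37
r5=200+4=204
r3=10-1=9
CMP r3, #4  (cmp 9,4)
BGT L0: taken
r1=M[204]=-4
r1=(-4)+9=5
r5=204+4=208
r3=9-1=8
CMP r3, #4  (cmp 8,4)
BGT L0: taken
r1=M[208]=-6
r1=(-6)+9=3
r5=208+4=212
r3=8-1=7
CMP r3, #4  (cmp 7,4)
BGT L0: taken
r1=M[212]=4
r1=4+9=13
r5=212+4=216
r3=7-1=6
CMP r3, #4  (cmp 6,4)
BGT L0: taken
r1=M[216]=18
r1=18+9=27
r5=216+4=220
r3=6-1=5
CMP r3, #4  (cmp 5,4)
BGT L0: taken
r1=M[220]=13
r1=13+9=22
r5=220+4=224
r3=5-1=4
CMP r3, #4  (cmp 4,4)
BGT L0: not taken
r1=22^17=7
halt.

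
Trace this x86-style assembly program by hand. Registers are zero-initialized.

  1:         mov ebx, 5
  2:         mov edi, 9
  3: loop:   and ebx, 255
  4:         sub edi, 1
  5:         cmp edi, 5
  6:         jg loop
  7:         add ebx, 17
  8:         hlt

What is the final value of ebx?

mov ebx, 5 → ebx=5
mov edi, 9 → edi=9
and ebx, 255 → ebx=5&255=5
sub edi, 1 → edi=9-1=8
cmp edi, 5  (cmp 8,5)
jg loop: taken
and ebx, 255 → ebx=5&255=5
sub edi, 1 → edi=8-1=7
cmp edi, 5  (cmp 7,5)
jg loop: taken
and ebx, 255 → ebx=5&255=5
sub edi, 1 → edi=7-1=6
cmp edi, 5  (cmp 6,5)
jg loop: taken
and ebx, 255 → ebx=5&255=5
sub edi, 1 → edi=6-1=5
cmp edi, 5  (cmp 5,5)
jg loop: not taken
add ebx, 17 → ebx=5+17=22
halt.

22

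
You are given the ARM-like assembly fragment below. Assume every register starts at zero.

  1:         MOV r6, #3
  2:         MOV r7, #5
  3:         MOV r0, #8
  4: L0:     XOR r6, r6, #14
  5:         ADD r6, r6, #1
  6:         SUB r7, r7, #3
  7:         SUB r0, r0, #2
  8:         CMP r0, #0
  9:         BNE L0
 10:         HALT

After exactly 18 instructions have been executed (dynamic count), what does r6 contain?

r6=3
r7=5
r0=8
r6=3^14=13
r6=13+1=14
r7=5-3=2
r0=8-2=6
CMP r0, #0  (cmp 6,0)
BNE L0: taken
r6=14^14=0
r6=0+1=1
r7=2-3=-1
r0=6-2=4
CMP r0, #0  (cmp 4,0)
BNE L0: taken
r6=1^14=15
r6=15+1=16
r7=(-1)-3=-4
After step 18: r6 = 16.

16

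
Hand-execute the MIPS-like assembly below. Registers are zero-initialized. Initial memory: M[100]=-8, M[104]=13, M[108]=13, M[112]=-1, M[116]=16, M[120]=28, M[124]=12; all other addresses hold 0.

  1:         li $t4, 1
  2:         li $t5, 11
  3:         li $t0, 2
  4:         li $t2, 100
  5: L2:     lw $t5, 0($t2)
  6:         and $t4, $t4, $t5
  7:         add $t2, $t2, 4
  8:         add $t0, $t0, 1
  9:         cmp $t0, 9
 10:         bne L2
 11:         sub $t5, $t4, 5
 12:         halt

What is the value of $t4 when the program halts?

after li $t4, 1: $t4=1
after li $t5, 11: $t5=11
after li $t0, 2: $t0=2
after li $t2, 100: $t2=100
after lw $t5, 0($t2): $t5=M[100]=-8
after and $t4, $t4, $t5: $t4=1&(-8)=0
after add $t2, $t2, 4: $t2=100+4=104
after add $t0, $t0, 1: $t0=2+1=3
cmp $t0, 9  (cmp 3,9)
bne L2: taken
after lw $t5, 0($t2): $t5=M[104]=13
after and $t4, $t4, $t5: $t4=0&13=0
after add $t2, $t2, 4: $t2=104+4=108
after add $t0, $t0, 1: $t0=3+1=4
cmp $t0, 9  (cmp 4,9)
bne L2: taken
after lw $t5, 0($t2): $t5=M[108]=13
after and $t4, $t4, $t5: $t4=0&13=0
after add $t2, $t2, 4: $t2=108+4=112
after add $t0, $t0, 1: $t0=4+1=5
cmp $t0, 9  (cmp 5,9)
bne L2: taken
after lw $t5, 0($t2): $t5=M[112]=-1
after and $t4, $t4, $t5: $t4=0&(-1)=0
after add $t2, $t2, 4: $t2=112+4=116
after add $t0, $t0, 1: $t0=5+1=6
cmp $t0, 9  (cmp 6,9)
bne L2: taken
after lw $t5, 0($t2): $t5=M[116]=16
after and $t4, $t4, $t5: $t4=0&16=0
after add $t2, $t2, 4: $t2=116+4=120
after add $t0, $t0, 1: $t0=6+1=7
cmp $t0, 9  (cmp 7,9)
bne L2: taken
after lw $t5, 0($t2): $t5=M[120]=28
after and $t4, $t4, $t5: $t4=0&28=0
after add $t2, $t2, 4: $t2=120+4=124
after add $t0, $t0, 1: $t0=7+1=8
cmp $t0, 9  (cmp 8,9)
bne L2: taken
after lw $t5, 0($t2): $t5=M[124]=12
after and $t4, $t4, $t5: $t4=0&12=0
after add $t2, $t2, 4: $t2=124+4=128
after add $t0, $t0, 1: $t0=8+1=9
cmp $t0, 9  (cmp 9,9)
bne L2: not taken
after sub $t5, $t4, 5: $t5=0-5=-5
halt.

0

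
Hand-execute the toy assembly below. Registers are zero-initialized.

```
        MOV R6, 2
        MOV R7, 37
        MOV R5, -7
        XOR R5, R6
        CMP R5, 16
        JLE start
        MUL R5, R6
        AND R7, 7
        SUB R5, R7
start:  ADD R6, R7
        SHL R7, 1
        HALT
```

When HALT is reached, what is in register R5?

MOV R6, 2 → R6=2
MOV R7, 37 → R7=37
MOV R5, -7 → R5=-7
XOR R5, R6 → R5=(-7)^2=-5
CMP R5, 16  (cmp -5,16)
JLE start: taken
ADD R6, R7 → R6=2+37=39
SHL R7, 1 → R7=37<<1=74
halt.

-5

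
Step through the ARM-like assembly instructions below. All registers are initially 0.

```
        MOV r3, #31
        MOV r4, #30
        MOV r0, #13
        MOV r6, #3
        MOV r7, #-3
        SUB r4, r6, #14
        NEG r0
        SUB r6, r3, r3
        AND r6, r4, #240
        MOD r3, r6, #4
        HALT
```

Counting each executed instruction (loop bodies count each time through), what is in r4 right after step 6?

-11

MOV r3, #31 → r3=31
MOV r4, #30 → r4=30
MOV r0, #13 → r0=13
MOV r6, #3 → r6=3
MOV r7, #-3 → r7=-3
SUB r4, r6, #14 → r4=3-14=-11
After step 6: r4 = -11.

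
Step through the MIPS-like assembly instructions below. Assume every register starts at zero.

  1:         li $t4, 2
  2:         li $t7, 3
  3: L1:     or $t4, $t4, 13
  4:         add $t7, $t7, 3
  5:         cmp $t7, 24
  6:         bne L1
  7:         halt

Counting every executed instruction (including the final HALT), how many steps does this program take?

li $t4, 2 → $t4=2
li $t7, 3 → $t7=3
or $t4, $t4, 13 → $t4=2|13=15
add $t7, $t7, 3 → $t7=3+3=6
cmp $t7, 24  (cmp 6,24)
bne L1: taken
or $t4, $t4, 13 → $t4=15|13=15
add $t7, $t7, 3 → $t7=6+3=9
cmp $t7, 24  (cmp 9,24)
bne L1: taken
or $t4, $t4, 13 → $t4=15|13=15
add $t7, $t7, 3 → $t7=9+3=12
cmp $t7, 24  (cmp 12,24)
bne L1: taken
or $t4, $t4, 13 → $t4=15|13=15
add $t7, $t7, 3 → $t7=12+3=15
cmp $t7, 24  (cmp 15,24)
bne L1: taken
or $t4, $t4, 13 → $t4=15|13=15
add $t7, $t7, 3 → $t7=15+3=18
cmp $t7, 24  (cmp 18,24)
bne L1: taken
or $t4, $t4, 13 → $t4=15|13=15
add $t7, $t7, 3 → $t7=18+3=21
cmp $t7, 24  (cmp 21,24)
bne L1: taken
or $t4, $t4, 13 → $t4=15|13=15
add $t7, $t7, 3 → $t7=21+3=24
cmp $t7, 24  (cmp 24,24)
bne L1: not taken
halt.
Total executed instructions: 31.

31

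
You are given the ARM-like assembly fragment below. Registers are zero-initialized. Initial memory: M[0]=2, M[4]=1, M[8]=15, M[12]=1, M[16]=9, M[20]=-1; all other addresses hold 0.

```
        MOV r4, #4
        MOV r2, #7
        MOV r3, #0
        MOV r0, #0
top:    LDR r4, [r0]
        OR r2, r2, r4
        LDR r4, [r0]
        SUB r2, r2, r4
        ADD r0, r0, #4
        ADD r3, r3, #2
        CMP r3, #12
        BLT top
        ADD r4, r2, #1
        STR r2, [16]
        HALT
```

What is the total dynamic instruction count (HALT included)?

r4=4
r2=7
r3=0
r0=0
r4=M[0]=2
r2=7|2=7
r4=M[0]=2
r2=7-2=5
r0=0+4=4
r3=0+2=2
CMP r3, #12  (cmp 2,12)
BLT top: taken
r4=M[4]=1
r2=5|1=5
r4=M[4]=1
r2=5-1=4
r0=4+4=8
r3=2+2=4
CMP r3, #12  (cmp 4,12)
BLT top: taken
r4=M[8]=15
r2=4|15=15
r4=M[8]=15
r2=15-15=0
r0=8+4=12
r3=4+2=6
CMP r3, #12  (cmp 6,12)
BLT top: taken
r4=M[12]=1
r2=0|1=1
r4=M[12]=1
r2=1-1=0
r0=12+4=16
r3=6+2=8
CMP r3, #12  (cmp 8,12)
BLT top: taken
r4=M[16]=9
r2=0|9=9
r4=M[16]=9
r2=9-9=0
r0=16+4=20
r3=8+2=10
CMP r3, #12  (cmp 10,12)
BLT top: taken
r4=M[20]=-1
r2=0|(-1)=-1
r4=M[20]=-1
r2=(-1)-(-1)=0
r0=20+4=24
r3=10+2=12
CMP r3, #12  (cmp 12,12)
BLT top: not taken
r4=0+1=1
STR r2, [16] → M[16]=0
halt.
Total executed instructions: 55.

55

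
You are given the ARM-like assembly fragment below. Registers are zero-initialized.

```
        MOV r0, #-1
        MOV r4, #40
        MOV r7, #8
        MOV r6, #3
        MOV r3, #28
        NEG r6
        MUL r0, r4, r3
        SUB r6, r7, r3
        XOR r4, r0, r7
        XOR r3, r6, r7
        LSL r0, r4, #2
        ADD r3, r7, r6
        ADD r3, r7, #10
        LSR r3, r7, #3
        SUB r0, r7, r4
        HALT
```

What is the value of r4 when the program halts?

1128

MOV r0, #-1 → r0=-1
MOV r4, #40 → r4=40
MOV r7, #8 → r7=8
MOV r6, #3 → r6=3
MOV r3, #28 → r3=28
NEG r6 → r6=-(3)=-3
MUL r0, r4, r3 → r0=40*28=1120
SUB r6, r7, r3 → r6=8-28=-20
XOR r4, r0, r7 → r4=1120^8=1128
XOR r3, r6, r7 → r3=(-20)^8=-28
LSL r0, r4, #2 → r0=1128<<2=4512
ADD r3, r7, r6 → r3=8+(-20)=-12
ADD r3, r7, #10 → r3=8+10=18
LSR r3, r7, #3 → r3=8>>3=1
SUB r0, r7, r4 → r0=8-1128=-1120
halt.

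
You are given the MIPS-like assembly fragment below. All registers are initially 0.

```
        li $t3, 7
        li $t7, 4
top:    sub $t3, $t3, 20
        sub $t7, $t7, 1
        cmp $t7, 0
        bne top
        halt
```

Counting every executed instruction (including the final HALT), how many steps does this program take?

19

after li $t3, 7: $t3=7
after li $t7, 4: $t7=4
after sub $t3, $t3, 20: $t3=7-20=-13
after sub $t7, $t7, 1: $t7=4-1=3
cmp $t7, 0  (cmp 3,0)
bne top: taken
after sub $t3, $t3, 20: $t3=(-13)-20=-33
after sub $t7, $t7, 1: $t7=3-1=2
cmp $t7, 0  (cmp 2,0)
bne top: taken
after sub $t3, $t3, 20: $t3=(-33)-20=-53
after sub $t7, $t7, 1: $t7=2-1=1
cmp $t7, 0  (cmp 1,0)
bne top: taken
after sub $t3, $t3, 20: $t3=(-53)-20=-73
after sub $t7, $t7, 1: $t7=1-1=0
cmp $t7, 0  (cmp 0,0)
bne top: not taken
halt.
Total executed instructions: 19.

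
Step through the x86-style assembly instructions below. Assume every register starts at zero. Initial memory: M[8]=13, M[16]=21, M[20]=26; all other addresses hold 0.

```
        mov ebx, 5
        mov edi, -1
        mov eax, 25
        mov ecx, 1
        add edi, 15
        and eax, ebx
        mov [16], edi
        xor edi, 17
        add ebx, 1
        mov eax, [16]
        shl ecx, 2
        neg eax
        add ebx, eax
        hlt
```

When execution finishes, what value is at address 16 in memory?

ebx=5
edi=-1
eax=25
ecx=1
edi=(-1)+15=14
eax=25&5=1
mov [16], edi → M[16]=14
edi=14^17=31
ebx=5+1=6
eax=M[16]=14
ecx=1<<2=4
eax=-(14)=-14
ebx=6+(-14)=-8
halt.

14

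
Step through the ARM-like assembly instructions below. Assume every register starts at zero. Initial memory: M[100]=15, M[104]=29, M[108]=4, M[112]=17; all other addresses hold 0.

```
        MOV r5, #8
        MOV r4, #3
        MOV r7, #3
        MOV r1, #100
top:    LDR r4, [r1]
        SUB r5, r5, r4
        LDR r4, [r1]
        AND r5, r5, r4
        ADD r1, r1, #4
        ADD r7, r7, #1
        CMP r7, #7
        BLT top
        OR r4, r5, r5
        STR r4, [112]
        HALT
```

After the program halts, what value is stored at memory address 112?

MOV r5, #8 → r5=8
MOV r4, #3 → r4=3
MOV r7, #3 → r7=3
MOV r1, #100 → r1=100
LDR r4, [r1] → r4=M[100]=15
SUB r5, r5, r4 → r5=8-15=-7
LDR r4, [r1] → r4=M[100]=15
AND r5, r5, r4 → r5=(-7)&15=9
ADD r1, r1, #4 → r1=100+4=104
ADD r7, r7, #1 → r7=3+1=4
CMP r7, #7  (cmp 4,7)
BLT top: taken
LDR r4, [r1] → r4=M[104]=29
SUB r5, r5, r4 → r5=9-29=-20
LDR r4, [r1] → r4=M[104]=29
AND r5, r5, r4 → r5=(-20)&29=12
ADD r1, r1, #4 → r1=104+4=108
ADD r7, r7, #1 → r7=4+1=5
CMP r7, #7  (cmp 5,7)
BLT top: taken
LDR r4, [r1] → r4=M[108]=4
SUB r5, r5, r4 → r5=12-4=8
LDR r4, [r1] → r4=M[108]=4
AND r5, r5, r4 → r5=8&4=0
ADD r1, r1, #4 → r1=108+4=112
ADD r7, r7, #1 → r7=5+1=6
CMP r7, #7  (cmp 6,7)
BLT top: taken
LDR r4, [r1] → r4=M[112]=17
SUB r5, r5, r4 → r5=0-17=-17
LDR r4, [r1] → r4=M[112]=17
AND r5, r5, r4 → r5=(-17)&17=1
ADD r1, r1, #4 → r1=112+4=116
ADD r7, r7, #1 → r7=6+1=7
CMP r7, #7  (cmp 7,7)
BLT top: not taken
OR r4, r5, r5 → r4=1|1=1
STR r4, [112] → M[112]=1
halt.

1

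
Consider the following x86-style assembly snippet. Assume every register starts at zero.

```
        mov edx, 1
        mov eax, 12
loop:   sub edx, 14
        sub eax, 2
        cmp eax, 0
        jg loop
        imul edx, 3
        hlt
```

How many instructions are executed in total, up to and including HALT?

edx=1
eax=12
edx=1-14=-13
eax=12-2=10
cmp eax, 0  (cmp 10,0)
jg loop: taken
edx=(-13)-14=-27
eax=10-2=8
cmp eax, 0  (cmp 8,0)
jg loop: taken
edx=(-27)-14=-41
eax=8-2=6
cmp eax, 0  (cmp 6,0)
jg loop: taken
edx=(-41)-14=-55
eax=6-2=4
cmp eax, 0  (cmp 4,0)
jg loop: taken
edx=(-55)-14=-69
eax=4-2=2
cmp eax, 0  (cmp 2,0)
jg loop: taken
edx=(-69)-14=-83
eax=2-2=0
cmp eax, 0  (cmp 0,0)
jg loop: not taken
edx=(-83)*3=-249
halt.
Total executed instructions: 28.

28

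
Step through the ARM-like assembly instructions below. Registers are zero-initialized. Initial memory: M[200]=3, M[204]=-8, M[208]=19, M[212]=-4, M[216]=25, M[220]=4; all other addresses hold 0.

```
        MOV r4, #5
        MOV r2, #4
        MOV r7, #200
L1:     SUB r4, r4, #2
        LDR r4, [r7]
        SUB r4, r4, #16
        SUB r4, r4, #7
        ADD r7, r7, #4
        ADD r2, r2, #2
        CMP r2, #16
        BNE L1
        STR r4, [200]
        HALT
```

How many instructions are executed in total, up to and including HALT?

53

r4=5
r2=4
r7=200
r4=5-2=3
r4=M[200]=3
r4=3-16=-13
r4=(-13)-7=-20
r7=200+4=204
r2=4+2=6
CMP r2, #16  (cmp 6,16)
BNE L1: taken
r4=(-20)-2=-22
r4=M[204]=-8
r4=(-8)-16=-24
r4=(-24)-7=-31
r7=204+4=208
r2=6+2=8
CMP r2, #16  (cmp 8,16)
BNE L1: taken
r4=(-31)-2=-33
r4=M[208]=19
r4=19-16=3
r4=3-7=-4
r7=208+4=212
r2=8+2=10
CMP r2, #16  (cmp 10,16)
BNE L1: taken
r4=(-4)-2=-6
r4=M[212]=-4
r4=(-4)-16=-20
r4=(-20)-7=-27
r7=212+4=216
r2=10+2=12
CMP r2, #16  (cmp 12,16)
BNE L1: taken
r4=(-27)-2=-29
r4=M[216]=25
r4=25-16=9
r4=9-7=2
r7=216+4=220
r2=12+2=14
CMP r2, #16  (cmp 14,16)
BNE L1: taken
r4=2-2=0
r4=M[220]=4
r4=4-16=-12
r4=(-12)-7=-19
r7=220+4=224
r2=14+2=16
CMP r2, #16  (cmp 16,16)
BNE L1: not taken
STR r4, [200] → M[200]=-19
halt.
Total executed instructions: 53.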